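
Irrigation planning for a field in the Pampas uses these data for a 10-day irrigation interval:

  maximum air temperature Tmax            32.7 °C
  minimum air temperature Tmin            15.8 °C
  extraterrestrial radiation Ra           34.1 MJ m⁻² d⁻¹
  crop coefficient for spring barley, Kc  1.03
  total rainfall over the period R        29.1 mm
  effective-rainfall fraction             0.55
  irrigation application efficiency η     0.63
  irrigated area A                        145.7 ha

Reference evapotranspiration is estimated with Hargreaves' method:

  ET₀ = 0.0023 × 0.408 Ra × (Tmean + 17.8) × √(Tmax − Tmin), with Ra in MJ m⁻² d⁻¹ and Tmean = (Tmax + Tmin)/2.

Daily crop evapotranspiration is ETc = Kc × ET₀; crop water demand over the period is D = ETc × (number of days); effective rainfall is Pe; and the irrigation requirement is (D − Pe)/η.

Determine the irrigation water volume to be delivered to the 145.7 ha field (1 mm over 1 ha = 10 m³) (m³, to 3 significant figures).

Tmean = (32.7 + 15.8)/2 = 24.25 °C
0.408 Ra = 0.408 × 34.1 = 13.9128 mm/d equivalent
ET₀ = 0.0023 × 13.9128 × (24.25 + 17.8) × √16.9 = 0.0023 × 13.9128 × 42.05 × 4.1110 = 5.5317 mm/d
ETc = Kc × ET₀ = 1.03 × 5.5317 = 5.6977 mm/d
Crop demand D = ETc × 10 d = 5.6977 × 10 = 56.977 mm
Pe = 0.55 × 29.1 = 16.005 mm
D − Pe = 56.977 − 16.005 = 40.972 mm
Gross irrigation = 40.972 / 0.63 = 65.035 mm
Volume = 65.035 mm × 145.7 ha × 10 = 94756.0 m³

94800 m³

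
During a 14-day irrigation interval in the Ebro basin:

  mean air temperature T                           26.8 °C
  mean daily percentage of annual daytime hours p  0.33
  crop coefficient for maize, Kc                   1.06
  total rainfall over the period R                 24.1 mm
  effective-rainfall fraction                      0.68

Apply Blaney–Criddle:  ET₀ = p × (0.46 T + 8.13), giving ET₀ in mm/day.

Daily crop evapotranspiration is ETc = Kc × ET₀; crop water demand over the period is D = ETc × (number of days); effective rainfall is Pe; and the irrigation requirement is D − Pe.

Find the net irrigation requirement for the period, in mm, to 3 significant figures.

ET₀ = 0.33 × (0.46 × 26.8 + 8.13) = 0.33 × 20.458 = 6.7511 mm/d
ETc = Kc × ET₀ = 1.06 × 6.7511 = 7.1562 mm/d
Crop demand D = ETc × 14 d = 7.1562 × 14 = 100.187 mm
Pe = 0.68 × 24.1 = 16.388 mm
D − Pe = 100.187 − 16.388 = 83.799 mm

83.8 mm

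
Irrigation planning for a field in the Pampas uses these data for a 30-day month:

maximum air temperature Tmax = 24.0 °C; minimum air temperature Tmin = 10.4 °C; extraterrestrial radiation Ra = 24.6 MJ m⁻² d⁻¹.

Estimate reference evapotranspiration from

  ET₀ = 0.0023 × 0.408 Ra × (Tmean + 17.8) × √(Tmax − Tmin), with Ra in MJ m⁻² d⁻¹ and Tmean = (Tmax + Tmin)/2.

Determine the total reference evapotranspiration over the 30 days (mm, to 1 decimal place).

Tmean = (24.0 + 10.4)/2 = 17.20 °C
0.408 Ra = 0.408 × 24.6 = 10.0368 mm/d equivalent
ET₀ = 0.0023 × 10.0368 × (17.20 + 17.8) × √13.6 = 0.0023 × 10.0368 × 35.00 × 3.6878 = 2.9796 mm/d
Over 30 days: 2.9796 × 30 = 89.388 mm

89.4 mm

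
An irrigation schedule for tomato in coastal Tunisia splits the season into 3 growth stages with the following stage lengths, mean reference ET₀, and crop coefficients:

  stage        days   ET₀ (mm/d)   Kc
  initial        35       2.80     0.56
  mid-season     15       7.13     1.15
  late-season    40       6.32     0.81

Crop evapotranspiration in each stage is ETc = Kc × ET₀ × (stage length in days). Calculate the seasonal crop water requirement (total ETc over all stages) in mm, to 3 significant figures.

initial: 0.56 × 2.80 × 35 = 54.88 mm
mid-season: 1.15 × 7.13 × 15 = 122.99 mm
late-season: 0.81 × 6.32 × 40 = 204.77 mm
Seasonal total = 382.64 mm

383 mm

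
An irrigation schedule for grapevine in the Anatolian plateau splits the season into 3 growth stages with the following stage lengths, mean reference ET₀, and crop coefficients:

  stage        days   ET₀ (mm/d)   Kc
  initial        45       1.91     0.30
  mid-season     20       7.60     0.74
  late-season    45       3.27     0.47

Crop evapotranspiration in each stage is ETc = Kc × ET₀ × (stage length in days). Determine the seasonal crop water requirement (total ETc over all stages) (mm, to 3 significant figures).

207 mm

initial: 0.30 × 1.91 × 45 = 25.79 mm
mid-season: 0.74 × 7.60 × 20 = 112.48 mm
late-season: 0.47 × 3.27 × 45 = 69.16 mm
Seasonal total = 207.43 mm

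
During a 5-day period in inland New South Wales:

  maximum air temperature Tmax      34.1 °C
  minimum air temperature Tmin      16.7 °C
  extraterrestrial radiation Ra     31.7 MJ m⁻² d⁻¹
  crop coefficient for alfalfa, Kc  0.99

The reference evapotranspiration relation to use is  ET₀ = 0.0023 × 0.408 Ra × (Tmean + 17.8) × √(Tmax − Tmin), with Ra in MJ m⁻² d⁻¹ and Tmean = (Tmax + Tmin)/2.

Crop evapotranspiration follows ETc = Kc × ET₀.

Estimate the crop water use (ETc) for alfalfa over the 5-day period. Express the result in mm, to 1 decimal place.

Tmean = (34.1 + 16.7)/2 = 25.40 °C
0.408 Ra = 0.408 × 31.7 = 12.9336 mm/d equivalent
ET₀ = 0.0023 × 12.9336 × (25.40 + 17.8) × √17.4 = 0.0023 × 12.9336 × 43.20 × 4.1713 = 5.3605 mm/d
ETc = Kc × ET₀ = 0.99 × 5.3605 = 5.3069 mm/d
Over 5 days: 5.3069 × 5 = 26.535 mm

26.5 mm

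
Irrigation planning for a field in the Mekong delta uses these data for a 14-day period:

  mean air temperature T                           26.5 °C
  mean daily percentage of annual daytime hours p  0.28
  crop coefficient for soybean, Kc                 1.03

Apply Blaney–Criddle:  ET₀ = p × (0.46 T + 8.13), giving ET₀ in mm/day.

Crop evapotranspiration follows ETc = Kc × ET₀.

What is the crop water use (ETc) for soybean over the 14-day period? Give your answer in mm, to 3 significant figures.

82.0 mm

ET₀ = 0.28 × (0.46 × 26.5 + 8.13) = 0.28 × 20.320 = 5.6896 mm/d
ETc = Kc × ET₀ = 1.03 × 5.6896 = 5.8603 mm/d
Over 14 days: 5.8603 × 14 = 82.044 mm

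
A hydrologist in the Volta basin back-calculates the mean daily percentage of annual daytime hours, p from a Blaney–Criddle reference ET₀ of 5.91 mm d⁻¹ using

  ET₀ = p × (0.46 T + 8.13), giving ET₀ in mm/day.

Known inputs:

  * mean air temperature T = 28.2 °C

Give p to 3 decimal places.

p = ET₀ / (0.46 T + 8.13) = 5.91 / (0.46 × 28.2 + 8.13) = 5.91 / 21.102 = 0.2801

0.280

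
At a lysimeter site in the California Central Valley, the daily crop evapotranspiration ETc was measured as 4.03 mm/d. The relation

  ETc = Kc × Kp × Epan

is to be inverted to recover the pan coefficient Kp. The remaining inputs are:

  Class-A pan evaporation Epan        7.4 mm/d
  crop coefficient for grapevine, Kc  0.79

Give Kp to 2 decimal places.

0.69

ETc = Kc × Kp × Epan  ⇒  Kp = ETc / (Kc × Epan)
Kp = 4.03 / (0.79 × 7.4) = 4.03 / 5.846 = 0.6894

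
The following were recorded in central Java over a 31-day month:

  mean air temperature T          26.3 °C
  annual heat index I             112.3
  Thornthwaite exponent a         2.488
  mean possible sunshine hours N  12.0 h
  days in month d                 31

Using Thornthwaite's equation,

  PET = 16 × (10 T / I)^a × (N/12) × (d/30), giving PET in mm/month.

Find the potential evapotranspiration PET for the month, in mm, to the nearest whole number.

137 mm

10T/I = 10 × 26.3 / 112.3 = 2.3419
(10T/I)^a = 2.3419^2.488 = 8.3078
Uncorrected PET = 16 × 8.3078 = 132.925 mm
Correction = (N/12)(d/30) = (12.0/12)(31/30) = 1.0333
PET = 132.925 × 1.0333 = 137.351 mm/month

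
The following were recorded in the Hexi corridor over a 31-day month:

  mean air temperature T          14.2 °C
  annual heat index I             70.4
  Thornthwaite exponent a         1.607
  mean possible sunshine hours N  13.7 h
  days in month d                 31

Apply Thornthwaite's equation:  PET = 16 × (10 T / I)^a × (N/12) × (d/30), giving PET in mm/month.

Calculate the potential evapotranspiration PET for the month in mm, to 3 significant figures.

10T/I = 10 × 14.2 / 70.4 = 2.0170
(10T/I)^a = 2.0170^1.607 = 3.0879
Uncorrected PET = 16 × 3.0879 = 49.406 mm
Correction = (N/12)(d/30) = (13.7/12)(31/30) = 1.1797
PET = 49.406 × 1.1797 = 58.284 mm/month

58.3 mm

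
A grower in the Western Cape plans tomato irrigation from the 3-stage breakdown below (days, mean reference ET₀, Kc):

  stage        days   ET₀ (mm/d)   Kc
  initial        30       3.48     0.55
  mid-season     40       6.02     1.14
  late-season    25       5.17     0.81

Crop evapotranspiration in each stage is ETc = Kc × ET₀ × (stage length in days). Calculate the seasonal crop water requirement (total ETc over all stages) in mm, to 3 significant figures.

437 mm

initial: 0.55 × 3.48 × 30 = 57.42 mm
mid-season: 1.14 × 6.02 × 40 = 274.51 mm
late-season: 0.81 × 5.17 × 25 = 104.69 mm
Seasonal total = 436.62 mm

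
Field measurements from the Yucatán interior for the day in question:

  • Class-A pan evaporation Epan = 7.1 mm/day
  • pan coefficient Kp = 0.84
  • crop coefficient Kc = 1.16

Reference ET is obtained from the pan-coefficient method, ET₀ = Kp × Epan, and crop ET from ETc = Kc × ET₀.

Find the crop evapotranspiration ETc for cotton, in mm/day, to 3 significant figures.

6.92 mm/day

ET₀ = 0.84 × 7.1 = 5.9640 mm/d
ETc = Kc × ET₀ = 1.16 × 5.9640 = 6.9182 mm/d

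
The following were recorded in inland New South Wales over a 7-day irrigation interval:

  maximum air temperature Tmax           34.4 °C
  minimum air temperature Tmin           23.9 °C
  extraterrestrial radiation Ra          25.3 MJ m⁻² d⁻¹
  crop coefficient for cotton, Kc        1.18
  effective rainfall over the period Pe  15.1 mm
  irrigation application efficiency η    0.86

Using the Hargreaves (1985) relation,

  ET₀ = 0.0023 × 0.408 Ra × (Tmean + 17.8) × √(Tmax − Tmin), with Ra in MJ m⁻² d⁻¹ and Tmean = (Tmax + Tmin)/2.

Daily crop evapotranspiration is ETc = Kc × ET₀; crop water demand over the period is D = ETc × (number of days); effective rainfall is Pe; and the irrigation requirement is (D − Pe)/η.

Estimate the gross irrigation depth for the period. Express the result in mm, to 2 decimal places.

17.13 mm

Tmean = (34.4 + 23.9)/2 = 29.15 °C
0.408 Ra = 0.408 × 25.3 = 10.3224 mm/d equivalent
ET₀ = 0.0023 × 10.3224 × (29.15 + 17.8) × √10.5 = 0.0023 × 10.3224 × 46.95 × 3.2404 = 3.6120 mm/d
ETc = Kc × ET₀ = 1.18 × 3.6120 = 4.2622 mm/d
Crop demand D = ETc × 7 d = 4.2622 × 7 = 29.835 mm
D − Pe = 29.835 − 15.1 = 14.735 mm
Gross irrigation = 14.735 / 0.86 = 17.134 mm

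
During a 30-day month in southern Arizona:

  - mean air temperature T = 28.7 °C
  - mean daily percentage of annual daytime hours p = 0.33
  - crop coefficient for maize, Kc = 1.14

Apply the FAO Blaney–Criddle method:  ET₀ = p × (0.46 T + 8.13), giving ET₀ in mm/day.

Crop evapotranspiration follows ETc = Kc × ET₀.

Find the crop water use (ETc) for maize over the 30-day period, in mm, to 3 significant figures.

ET₀ = 0.33 × (0.46 × 28.7 + 8.13) = 0.33 × 21.332 = 7.0396 mm/d
ETc = Kc × ET₀ = 1.14 × 7.0396 = 8.0251 mm/d
Over 30 days: 8.0251 × 30 = 240.753 mm

241 mm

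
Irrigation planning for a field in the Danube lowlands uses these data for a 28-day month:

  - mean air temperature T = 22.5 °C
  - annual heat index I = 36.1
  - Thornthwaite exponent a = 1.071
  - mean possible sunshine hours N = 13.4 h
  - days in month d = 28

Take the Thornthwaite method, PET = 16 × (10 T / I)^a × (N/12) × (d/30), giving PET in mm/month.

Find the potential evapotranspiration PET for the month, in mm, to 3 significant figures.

118 mm

10T/I = 10 × 22.5 / 36.1 = 6.2327
(10T/I)^a = 6.2327^1.071 = 7.0974
Uncorrected PET = 16 × 7.0974 = 113.558 mm
Correction = (N/12)(d/30) = (13.4/12)(28/30) = 1.0422
PET = 113.558 × 1.0422 = 118.350 mm/month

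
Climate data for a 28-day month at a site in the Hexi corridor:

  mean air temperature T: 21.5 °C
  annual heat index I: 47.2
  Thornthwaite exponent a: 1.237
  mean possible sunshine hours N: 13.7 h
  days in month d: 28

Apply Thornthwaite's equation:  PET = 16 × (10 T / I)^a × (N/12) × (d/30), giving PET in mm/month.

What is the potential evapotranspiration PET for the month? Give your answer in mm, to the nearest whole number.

111 mm

10T/I = 10 × 21.5 / 47.2 = 4.5551
(10T/I)^a = 4.5551^1.237 = 6.5247
Uncorrected PET = 16 × 6.5247 = 104.395 mm
Correction = (N/12)(d/30) = (13.7/12)(28/30) = 1.0656
PET = 104.395 × 1.0656 = 111.243 mm/month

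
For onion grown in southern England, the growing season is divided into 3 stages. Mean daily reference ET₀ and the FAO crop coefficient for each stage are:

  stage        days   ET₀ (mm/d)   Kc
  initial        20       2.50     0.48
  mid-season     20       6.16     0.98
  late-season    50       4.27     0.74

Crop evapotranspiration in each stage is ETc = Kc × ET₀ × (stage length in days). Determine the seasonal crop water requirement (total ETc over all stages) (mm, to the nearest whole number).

303 mm

initial: 0.48 × 2.50 × 20 = 24.00 mm
mid-season: 0.98 × 6.16 × 20 = 120.74 mm
late-season: 0.74 × 4.27 × 50 = 157.99 mm
Seasonal total = 302.73 mm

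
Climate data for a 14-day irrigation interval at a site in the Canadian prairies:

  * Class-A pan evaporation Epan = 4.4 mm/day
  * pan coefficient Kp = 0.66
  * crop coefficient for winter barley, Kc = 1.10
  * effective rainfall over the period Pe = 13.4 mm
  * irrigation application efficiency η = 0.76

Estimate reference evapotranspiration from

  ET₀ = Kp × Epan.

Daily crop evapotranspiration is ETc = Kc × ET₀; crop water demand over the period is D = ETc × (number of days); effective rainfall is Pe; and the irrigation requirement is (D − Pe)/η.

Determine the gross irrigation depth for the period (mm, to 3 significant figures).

41.2 mm

ET₀ = 0.66 × 4.4 = 2.9040 mm/d
ETc = Kc × ET₀ = 1.10 × 2.9040 = 3.1944 mm/d
Crop demand D = ETc × 14 d = 3.1944 × 14 = 44.722 mm
D − Pe = 44.722 − 13.4 = 31.322 mm
Gross irrigation = 31.322 / 0.76 = 41.213 mm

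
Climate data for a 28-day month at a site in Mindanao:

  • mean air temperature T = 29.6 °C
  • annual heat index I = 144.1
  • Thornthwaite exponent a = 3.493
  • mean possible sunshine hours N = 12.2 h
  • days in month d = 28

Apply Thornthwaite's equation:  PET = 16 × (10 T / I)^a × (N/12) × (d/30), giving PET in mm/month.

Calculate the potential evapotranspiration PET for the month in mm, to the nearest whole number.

188 mm

10T/I = 10 × 29.6 / 144.1 = 2.0541
(10T/I)^a = 2.0541^3.493 = 12.3591
Uncorrected PET = 16 × 12.3591 = 197.746 mm
Correction = (N/12)(d/30) = (12.2/12)(28/30) = 0.9489
PET = 197.746 × 0.9489 = 187.641 mm/month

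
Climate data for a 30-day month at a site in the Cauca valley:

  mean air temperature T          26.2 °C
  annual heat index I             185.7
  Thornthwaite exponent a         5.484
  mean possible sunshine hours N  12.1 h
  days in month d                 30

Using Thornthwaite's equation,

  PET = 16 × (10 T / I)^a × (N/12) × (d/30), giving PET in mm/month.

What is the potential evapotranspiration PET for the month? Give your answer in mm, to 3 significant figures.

10T/I = 10 × 26.2 / 185.7 = 1.4109
(10T/I)^a = 1.4109^5.484 = 6.6045
Uncorrected PET = 16 × 6.6045 = 105.672 mm
Correction = (N/12)(d/30) = (12.1/12)(30/30) = 1.0083
PET = 105.672 × 1.0083 = 106.549 mm/month

107 mm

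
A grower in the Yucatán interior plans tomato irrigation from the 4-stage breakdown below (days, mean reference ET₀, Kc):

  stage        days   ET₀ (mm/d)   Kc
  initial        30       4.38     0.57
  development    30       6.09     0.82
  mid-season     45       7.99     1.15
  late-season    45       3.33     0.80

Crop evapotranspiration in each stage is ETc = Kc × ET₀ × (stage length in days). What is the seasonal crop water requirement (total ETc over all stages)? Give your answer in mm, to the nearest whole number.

758 mm

initial: 0.57 × 4.38 × 30 = 74.90 mm
development: 0.82 × 6.09 × 30 = 149.81 mm
mid-season: 1.15 × 7.99 × 45 = 413.48 mm
late-season: 0.80 × 3.33 × 45 = 119.88 mm
Seasonal total = 758.07 mm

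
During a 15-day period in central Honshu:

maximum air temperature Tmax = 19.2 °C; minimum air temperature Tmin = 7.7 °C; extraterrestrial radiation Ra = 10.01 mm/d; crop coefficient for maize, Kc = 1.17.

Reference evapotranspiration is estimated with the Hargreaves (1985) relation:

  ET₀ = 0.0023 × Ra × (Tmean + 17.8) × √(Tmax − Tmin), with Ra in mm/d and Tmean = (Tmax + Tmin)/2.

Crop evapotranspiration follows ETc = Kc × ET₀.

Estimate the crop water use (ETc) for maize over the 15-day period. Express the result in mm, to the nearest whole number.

43 mm

Tmean = (19.2 + 7.7)/2 = 13.45 °C
ET₀ = 0.0023 × 10.01 × (13.45 + 17.8) × √11.5 = 0.0023 × 10.01 × 31.25 × 3.3912 = 2.4399 mm/d
ETc = Kc × ET₀ = 1.17 × 2.4399 = 2.8547 mm/d
Over 15 days: 2.8547 × 15 = 42.821 mm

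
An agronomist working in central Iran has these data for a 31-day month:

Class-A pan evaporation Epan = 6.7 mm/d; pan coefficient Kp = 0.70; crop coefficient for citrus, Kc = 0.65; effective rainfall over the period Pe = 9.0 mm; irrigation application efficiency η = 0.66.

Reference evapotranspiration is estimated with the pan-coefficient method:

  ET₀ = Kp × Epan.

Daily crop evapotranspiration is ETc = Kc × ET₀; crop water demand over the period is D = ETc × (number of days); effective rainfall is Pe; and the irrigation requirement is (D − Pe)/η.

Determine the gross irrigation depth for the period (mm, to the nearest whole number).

ET₀ = 0.70 × 6.7 = 4.6900 mm/d
ETc = Kc × ET₀ = 0.65 × 4.6900 = 3.0485 mm/d
Crop demand D = ETc × 31 d = 3.0485 × 31 = 94.504 mm
D − Pe = 94.504 − 9.0 = 85.504 mm
Gross irrigation = 85.504 / 0.66 = 129.552 mm

130 mm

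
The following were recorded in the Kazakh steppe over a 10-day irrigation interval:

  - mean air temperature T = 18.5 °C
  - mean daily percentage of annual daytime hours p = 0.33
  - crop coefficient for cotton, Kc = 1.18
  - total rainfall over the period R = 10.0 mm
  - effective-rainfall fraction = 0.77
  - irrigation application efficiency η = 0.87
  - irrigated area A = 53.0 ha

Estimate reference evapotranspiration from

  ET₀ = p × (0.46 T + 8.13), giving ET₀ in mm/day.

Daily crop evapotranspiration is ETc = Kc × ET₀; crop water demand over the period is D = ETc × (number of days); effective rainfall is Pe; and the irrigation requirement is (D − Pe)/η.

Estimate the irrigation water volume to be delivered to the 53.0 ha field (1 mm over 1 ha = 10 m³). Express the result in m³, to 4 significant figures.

34780 m³

ET₀ = 0.33 × (0.46 × 18.5 + 8.13) = 0.33 × 16.640 = 5.4912 mm/d
ETc = Kc × ET₀ = 1.18 × 5.4912 = 6.4796 mm/d
Crop demand D = ETc × 10 d = 6.4796 × 10 = 64.796 mm
Pe = 0.77 × 10.0 = 7.700 mm
D − Pe = 64.796 − 7.700 = 57.096 mm
Gross irrigation = 57.096 / 0.87 = 65.628 mm
Volume = 65.628 mm × 53.0 ha × 10 = 34782.8 m³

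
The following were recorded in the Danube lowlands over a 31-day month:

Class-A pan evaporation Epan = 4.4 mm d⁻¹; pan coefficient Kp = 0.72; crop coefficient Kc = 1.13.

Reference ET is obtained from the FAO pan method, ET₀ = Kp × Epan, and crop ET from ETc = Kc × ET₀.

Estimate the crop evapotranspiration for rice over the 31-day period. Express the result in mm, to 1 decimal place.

ET₀ = 0.72 × 4.4 = 3.1680 mm/d
ETc = Kc × ET₀ = 1.13 × 3.1680 = 3.5798 mm/d
Over 31 days: 3.5798 × 31 = 110.974 mm

111.0 mm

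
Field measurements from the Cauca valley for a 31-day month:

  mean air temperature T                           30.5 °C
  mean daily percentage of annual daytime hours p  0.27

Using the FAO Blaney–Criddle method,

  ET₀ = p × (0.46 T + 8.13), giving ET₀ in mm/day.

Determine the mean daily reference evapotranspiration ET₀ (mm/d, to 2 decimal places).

5.98 mm/d

ET₀ = 0.27 × (0.46 × 30.5 + 8.13) = 0.27 × 22.160 = 5.9832 mm/d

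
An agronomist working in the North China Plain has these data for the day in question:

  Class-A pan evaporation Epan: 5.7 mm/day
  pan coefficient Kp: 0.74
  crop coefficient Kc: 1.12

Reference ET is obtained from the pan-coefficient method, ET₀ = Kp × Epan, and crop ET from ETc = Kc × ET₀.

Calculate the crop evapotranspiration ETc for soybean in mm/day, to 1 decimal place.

ET₀ = 0.74 × 5.7 = 4.2180 mm/d
ETc = Kc × ET₀ = 1.12 × 4.2180 = 4.7242 mm/d

4.7 mm/day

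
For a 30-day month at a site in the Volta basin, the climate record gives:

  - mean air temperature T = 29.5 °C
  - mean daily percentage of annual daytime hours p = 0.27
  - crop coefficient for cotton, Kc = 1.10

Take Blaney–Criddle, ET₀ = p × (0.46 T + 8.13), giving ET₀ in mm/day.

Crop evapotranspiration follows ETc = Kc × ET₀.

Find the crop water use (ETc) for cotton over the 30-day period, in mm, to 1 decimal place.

193.3 mm

ET₀ = 0.27 × (0.46 × 29.5 + 8.13) = 0.27 × 21.700 = 5.8590 mm/d
ETc = Kc × ET₀ = 1.10 × 5.8590 = 6.4449 mm/d
Over 30 days: 6.4449 × 30 = 193.347 mm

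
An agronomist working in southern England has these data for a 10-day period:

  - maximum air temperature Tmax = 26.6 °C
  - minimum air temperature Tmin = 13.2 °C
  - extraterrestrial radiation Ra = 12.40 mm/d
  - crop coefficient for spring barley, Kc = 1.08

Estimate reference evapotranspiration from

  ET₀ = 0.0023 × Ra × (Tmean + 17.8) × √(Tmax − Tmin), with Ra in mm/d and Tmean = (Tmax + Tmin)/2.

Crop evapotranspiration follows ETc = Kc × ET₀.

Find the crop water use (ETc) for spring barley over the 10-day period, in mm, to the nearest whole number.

43 mm

Tmean = (26.6 + 13.2)/2 = 19.90 °C
ET₀ = 0.0023 × 12.40 × (19.90 + 17.8) × √13.4 = 0.0023 × 12.40 × 37.70 × 3.6606 = 3.9359 mm/d
ETc = Kc × ET₀ = 1.08 × 3.9359 = 4.2508 mm/d
Over 10 days: 4.2508 × 10 = 42.508 mm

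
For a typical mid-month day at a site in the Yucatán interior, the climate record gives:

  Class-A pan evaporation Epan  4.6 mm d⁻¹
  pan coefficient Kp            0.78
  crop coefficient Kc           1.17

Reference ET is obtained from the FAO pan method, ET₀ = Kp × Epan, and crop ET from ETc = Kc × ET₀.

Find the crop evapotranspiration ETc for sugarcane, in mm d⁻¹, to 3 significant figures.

ET₀ = 0.78 × 4.6 = 3.5880 mm/d
ETc = Kc × ET₀ = 1.17 × 3.5880 = 4.1980 mm/d

4.20 mm d⁻¹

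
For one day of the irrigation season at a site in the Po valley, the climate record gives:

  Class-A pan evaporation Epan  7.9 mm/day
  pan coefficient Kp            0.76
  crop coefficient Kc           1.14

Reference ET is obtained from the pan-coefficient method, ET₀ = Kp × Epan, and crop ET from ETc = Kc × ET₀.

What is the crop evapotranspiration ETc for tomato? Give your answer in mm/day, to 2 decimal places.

ET₀ = 0.76 × 7.9 = 6.0040 mm/d
ETc = Kc × ET₀ = 1.14 × 6.0040 = 6.8446 mm/d

6.84 mm/day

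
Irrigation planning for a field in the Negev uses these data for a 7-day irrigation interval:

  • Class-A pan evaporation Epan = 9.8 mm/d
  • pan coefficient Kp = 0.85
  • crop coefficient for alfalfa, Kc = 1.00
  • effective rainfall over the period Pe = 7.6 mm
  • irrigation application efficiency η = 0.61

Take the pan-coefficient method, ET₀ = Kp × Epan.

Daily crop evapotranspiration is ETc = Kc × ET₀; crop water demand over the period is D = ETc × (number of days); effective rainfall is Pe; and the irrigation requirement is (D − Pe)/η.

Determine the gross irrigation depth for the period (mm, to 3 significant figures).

ET₀ = 0.85 × 9.8 = 8.3300 mm/d
ETc = Kc × ET₀ = 1.00 × 8.3300 = 8.3300 mm/d
Crop demand D = ETc × 7 d = 8.3300 × 7 = 58.310 mm
D − Pe = 58.310 − 7.6 = 50.710 mm
Gross irrigation = 50.710 / 0.61 = 83.131 mm

83.1 mm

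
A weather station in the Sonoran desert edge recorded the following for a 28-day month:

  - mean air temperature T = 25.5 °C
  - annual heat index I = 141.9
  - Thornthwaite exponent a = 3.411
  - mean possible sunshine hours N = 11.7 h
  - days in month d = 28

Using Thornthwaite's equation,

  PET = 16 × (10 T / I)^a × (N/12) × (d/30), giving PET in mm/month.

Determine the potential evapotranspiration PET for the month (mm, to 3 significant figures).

108 mm

10T/I = 10 × 25.5 / 141.9 = 1.7970
(10T/I)^a = 1.7970^3.411 = 7.3835
Uncorrected PET = 16 × 7.3835 = 118.136 mm
Correction = (N/12)(d/30) = (11.7/12)(28/30) = 0.9100
PET = 118.136 × 0.9100 = 107.504 mm/month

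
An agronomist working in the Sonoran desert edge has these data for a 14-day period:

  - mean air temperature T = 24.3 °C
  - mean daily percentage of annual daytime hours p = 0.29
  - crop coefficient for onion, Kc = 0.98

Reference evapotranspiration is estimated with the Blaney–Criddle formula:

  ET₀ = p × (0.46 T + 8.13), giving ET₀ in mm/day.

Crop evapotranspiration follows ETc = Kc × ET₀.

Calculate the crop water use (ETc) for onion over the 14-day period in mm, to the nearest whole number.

77 mm

ET₀ = 0.29 × (0.46 × 24.3 + 8.13) = 0.29 × 19.308 = 5.5993 mm/d
ETc = Kc × ET₀ = 0.98 × 5.5993 = 5.4873 mm/d
Over 14 days: 5.4873 × 14 = 76.822 mm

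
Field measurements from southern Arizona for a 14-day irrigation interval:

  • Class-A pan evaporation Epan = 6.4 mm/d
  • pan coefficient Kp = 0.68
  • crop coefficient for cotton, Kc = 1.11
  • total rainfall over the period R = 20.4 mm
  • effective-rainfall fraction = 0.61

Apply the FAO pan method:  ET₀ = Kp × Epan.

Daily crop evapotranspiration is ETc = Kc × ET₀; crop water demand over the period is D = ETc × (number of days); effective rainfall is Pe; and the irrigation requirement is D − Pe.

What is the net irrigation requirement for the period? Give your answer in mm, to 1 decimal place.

55.2 mm

ET₀ = 0.68 × 6.4 = 4.3520 mm/d
ETc = Kc × ET₀ = 1.11 × 4.3520 = 4.8307 mm/d
Crop demand D = ETc × 14 d = 4.8307 × 14 = 67.630 mm
Pe = 0.61 × 20.4 = 12.444 mm
D − Pe = 67.630 − 12.444 = 55.186 mm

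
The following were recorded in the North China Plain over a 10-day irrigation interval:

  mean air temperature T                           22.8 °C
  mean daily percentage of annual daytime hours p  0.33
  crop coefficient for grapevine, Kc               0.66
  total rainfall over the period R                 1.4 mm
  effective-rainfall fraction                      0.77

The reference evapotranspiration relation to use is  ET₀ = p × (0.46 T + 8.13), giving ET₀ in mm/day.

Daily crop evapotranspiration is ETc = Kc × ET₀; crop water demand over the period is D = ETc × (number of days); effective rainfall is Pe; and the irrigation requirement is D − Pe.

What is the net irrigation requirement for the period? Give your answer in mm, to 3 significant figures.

ET₀ = 0.33 × (0.46 × 22.8 + 8.13) = 0.33 × 18.618 = 6.1439 mm/d
ETc = Kc × ET₀ = 0.66 × 6.1439 = 4.0550 mm/d
Crop demand D = ETc × 10 d = 4.0550 × 10 = 40.550 mm
Pe = 0.77 × 1.4 = 1.078 mm
D − Pe = 40.550 − 1.078 = 39.472 mm

39.5 mm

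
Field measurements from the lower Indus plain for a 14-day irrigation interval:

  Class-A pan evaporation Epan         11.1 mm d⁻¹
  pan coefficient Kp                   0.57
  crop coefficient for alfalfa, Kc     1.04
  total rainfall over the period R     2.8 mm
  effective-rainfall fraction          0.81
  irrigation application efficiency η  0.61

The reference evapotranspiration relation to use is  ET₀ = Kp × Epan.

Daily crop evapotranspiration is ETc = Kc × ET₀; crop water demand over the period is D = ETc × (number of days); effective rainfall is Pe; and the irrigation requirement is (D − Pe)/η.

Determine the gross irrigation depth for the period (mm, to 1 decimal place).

ET₀ = 0.57 × 11.1 = 6.3270 mm/d
ETc = Kc × ET₀ = 1.04 × 6.3270 = 6.5801 mm/d
Crop demand D = ETc × 14 d = 6.5801 × 14 = 92.121 mm
Pe = 0.81 × 2.8 = 2.268 mm
D − Pe = 92.121 − 2.268 = 89.853 mm
Gross irrigation = 89.853 / 0.61 = 147.300 mm

147.3 mm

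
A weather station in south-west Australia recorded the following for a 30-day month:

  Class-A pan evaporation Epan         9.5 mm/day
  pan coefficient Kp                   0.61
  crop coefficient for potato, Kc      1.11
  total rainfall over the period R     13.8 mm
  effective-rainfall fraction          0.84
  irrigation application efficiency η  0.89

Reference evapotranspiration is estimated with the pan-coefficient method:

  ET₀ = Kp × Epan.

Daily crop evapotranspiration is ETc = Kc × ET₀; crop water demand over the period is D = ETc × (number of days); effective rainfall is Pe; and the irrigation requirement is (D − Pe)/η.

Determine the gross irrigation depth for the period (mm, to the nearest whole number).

204 mm

ET₀ = 0.61 × 9.5 = 5.7950 mm/d
ETc = Kc × ET₀ = 1.11 × 5.7950 = 6.4325 mm/d
Crop demand D = ETc × 30 d = 6.4325 × 30 = 192.975 mm
Pe = 0.84 × 13.8 = 11.592 mm
D − Pe = 192.975 − 11.592 = 181.383 mm
Gross irrigation = 181.383 / 0.89 = 203.801 mm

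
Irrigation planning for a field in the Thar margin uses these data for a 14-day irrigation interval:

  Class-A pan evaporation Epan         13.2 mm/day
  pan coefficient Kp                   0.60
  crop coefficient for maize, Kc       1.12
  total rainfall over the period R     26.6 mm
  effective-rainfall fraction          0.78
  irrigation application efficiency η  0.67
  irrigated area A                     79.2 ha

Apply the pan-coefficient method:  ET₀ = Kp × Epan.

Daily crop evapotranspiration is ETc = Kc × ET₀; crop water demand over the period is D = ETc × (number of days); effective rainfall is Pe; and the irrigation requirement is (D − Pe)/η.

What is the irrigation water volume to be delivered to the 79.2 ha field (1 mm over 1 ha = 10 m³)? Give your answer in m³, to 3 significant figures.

122000 m³

ET₀ = 0.60 × 13.2 = 7.9200 mm/d
ETc = Kc × ET₀ = 1.12 × 7.9200 = 8.8704 mm/d
Crop demand D = ETc × 14 d = 8.8704 × 14 = 124.186 mm
Pe = 0.78 × 26.6 = 20.748 mm
D − Pe = 124.186 − 20.748 = 103.438 mm
Gross irrigation = 103.438 / 0.67 = 154.385 mm
Volume = 154.385 mm × 79.2 ha × 10 = 122272.9 m³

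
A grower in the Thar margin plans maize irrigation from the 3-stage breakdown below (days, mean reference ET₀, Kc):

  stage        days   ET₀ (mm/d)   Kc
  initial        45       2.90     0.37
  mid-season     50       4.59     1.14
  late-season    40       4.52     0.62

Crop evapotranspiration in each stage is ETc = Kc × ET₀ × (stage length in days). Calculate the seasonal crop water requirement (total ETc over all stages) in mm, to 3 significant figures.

initial: 0.37 × 2.90 × 45 = 48.29 mm
mid-season: 1.14 × 4.59 × 50 = 261.63 mm
late-season: 0.62 × 4.52 × 40 = 112.10 mm
Seasonal total = 422.02 mm

422 mm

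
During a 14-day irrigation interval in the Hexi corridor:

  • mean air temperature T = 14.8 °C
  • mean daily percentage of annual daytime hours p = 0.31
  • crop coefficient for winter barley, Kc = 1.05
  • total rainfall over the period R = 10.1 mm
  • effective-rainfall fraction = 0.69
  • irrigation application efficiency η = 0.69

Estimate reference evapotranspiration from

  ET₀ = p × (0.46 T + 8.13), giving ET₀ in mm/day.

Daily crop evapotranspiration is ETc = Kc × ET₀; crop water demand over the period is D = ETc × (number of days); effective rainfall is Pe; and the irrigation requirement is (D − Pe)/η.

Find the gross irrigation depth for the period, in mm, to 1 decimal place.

88.6 mm

ET₀ = 0.31 × (0.46 × 14.8 + 8.13) = 0.31 × 14.938 = 4.6308 mm/d
ETc = Kc × ET₀ = 1.05 × 4.6308 = 4.8623 mm/d
Crop demand D = ETc × 14 d = 4.8623 × 14 = 68.072 mm
Pe = 0.69 × 10.1 = 6.969 mm
D − Pe = 68.072 − 6.969 = 61.103 mm
Gross irrigation = 61.103 / 0.69 = 88.555 mm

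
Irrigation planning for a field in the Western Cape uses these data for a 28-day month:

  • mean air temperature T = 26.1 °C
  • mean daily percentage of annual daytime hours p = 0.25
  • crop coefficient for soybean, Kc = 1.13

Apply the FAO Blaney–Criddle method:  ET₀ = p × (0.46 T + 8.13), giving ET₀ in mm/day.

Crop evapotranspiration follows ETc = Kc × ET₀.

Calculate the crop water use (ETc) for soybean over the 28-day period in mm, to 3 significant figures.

159 mm

ET₀ = 0.25 × (0.46 × 26.1 + 8.13) = 0.25 × 20.136 = 5.0340 mm/d
ETc = Kc × ET₀ = 1.13 × 5.0340 = 5.6884 mm/d
Over 28 days: 5.6884 × 28 = 159.275 mm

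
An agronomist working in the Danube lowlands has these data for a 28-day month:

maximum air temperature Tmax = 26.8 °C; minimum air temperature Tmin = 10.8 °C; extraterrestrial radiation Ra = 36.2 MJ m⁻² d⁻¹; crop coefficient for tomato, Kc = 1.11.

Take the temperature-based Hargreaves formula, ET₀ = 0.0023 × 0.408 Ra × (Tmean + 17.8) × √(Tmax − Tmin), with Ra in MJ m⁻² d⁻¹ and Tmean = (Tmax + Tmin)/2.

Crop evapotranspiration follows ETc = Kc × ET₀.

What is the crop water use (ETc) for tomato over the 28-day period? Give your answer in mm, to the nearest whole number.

155 mm

Tmean = (26.8 + 10.8)/2 = 18.80 °C
0.408 Ra = 0.408 × 36.2 = 14.7696 mm/d equivalent
ET₀ = 0.0023 × 14.7696 × (18.80 + 17.8) × √16.0 = 0.0023 × 14.7696 × 36.60 × 4.0000 = 4.9732 mm/d
ETc = Kc × ET₀ = 1.11 × 4.9732 = 5.5203 mm/d
Over 28 days: 5.5203 × 28 = 154.568 mm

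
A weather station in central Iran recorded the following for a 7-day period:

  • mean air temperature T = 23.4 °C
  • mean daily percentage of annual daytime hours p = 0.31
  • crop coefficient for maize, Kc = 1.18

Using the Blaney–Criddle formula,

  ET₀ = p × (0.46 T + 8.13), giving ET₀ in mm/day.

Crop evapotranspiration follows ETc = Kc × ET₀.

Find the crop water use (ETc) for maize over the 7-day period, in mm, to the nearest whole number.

48 mm

ET₀ = 0.31 × (0.46 × 23.4 + 8.13) = 0.31 × 18.894 = 5.8571 mm/d
ETc = Kc × ET₀ = 1.18 × 5.8571 = 6.9114 mm/d
Over 7 days: 6.9114 × 7 = 48.380 mm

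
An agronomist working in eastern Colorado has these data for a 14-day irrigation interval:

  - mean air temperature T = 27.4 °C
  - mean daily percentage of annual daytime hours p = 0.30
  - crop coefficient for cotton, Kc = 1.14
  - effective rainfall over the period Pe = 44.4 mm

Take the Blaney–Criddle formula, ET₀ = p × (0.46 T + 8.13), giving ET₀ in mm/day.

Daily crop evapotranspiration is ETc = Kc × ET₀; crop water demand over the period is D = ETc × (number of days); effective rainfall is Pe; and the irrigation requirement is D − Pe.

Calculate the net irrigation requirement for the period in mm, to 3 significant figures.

ET₀ = 0.30 × (0.46 × 27.4 + 8.13) = 0.30 × 20.734 = 6.2202 mm/d
ETc = Kc × ET₀ = 1.14 × 6.2202 = 7.0910 mm/d
Crop demand D = ETc × 14 d = 7.0910 × 14 = 99.274 mm
D − Pe = 99.274 − 44.4 = 54.874 mm

54.9 mm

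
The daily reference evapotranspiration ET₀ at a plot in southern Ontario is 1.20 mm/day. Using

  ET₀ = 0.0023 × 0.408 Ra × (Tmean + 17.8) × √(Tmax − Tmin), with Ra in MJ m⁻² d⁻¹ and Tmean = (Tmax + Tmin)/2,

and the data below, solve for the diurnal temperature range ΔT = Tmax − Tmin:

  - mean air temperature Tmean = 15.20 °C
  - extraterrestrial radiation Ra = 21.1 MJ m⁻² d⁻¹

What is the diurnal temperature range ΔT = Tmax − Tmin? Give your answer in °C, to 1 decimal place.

√ΔT = ET₀ / [0.0023 × 0.408 × Ra × (Tmean+17.8)] = 1.20 / (0.0023 × 8.6088 × 33.00) = 1.8365
ΔT = 1.8365² = 3.373 °C

3.4 °C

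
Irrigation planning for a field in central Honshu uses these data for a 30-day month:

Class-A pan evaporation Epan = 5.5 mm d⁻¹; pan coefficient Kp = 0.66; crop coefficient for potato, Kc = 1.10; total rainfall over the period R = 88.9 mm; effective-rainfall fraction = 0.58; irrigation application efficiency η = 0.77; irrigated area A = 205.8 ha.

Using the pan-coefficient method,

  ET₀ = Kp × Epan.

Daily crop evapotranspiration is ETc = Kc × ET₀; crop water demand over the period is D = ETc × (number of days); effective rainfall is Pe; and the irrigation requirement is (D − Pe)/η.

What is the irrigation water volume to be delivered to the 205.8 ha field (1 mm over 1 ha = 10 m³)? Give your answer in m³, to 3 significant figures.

182000 m³

ET₀ = 0.66 × 5.5 = 3.6300 mm/d
ETc = Kc × ET₀ = 1.10 × 3.6300 = 3.9930 mm/d
Crop demand D = ETc × 30 d = 3.9930 × 30 = 119.790 mm
Pe = 0.58 × 88.9 = 51.562 mm
D − Pe = 119.790 − 51.562 = 68.228 mm
Gross irrigation = 68.228 / 0.77 = 88.608 mm
Volume = 88.608 mm × 205.8 ha × 10 = 182355.3 m³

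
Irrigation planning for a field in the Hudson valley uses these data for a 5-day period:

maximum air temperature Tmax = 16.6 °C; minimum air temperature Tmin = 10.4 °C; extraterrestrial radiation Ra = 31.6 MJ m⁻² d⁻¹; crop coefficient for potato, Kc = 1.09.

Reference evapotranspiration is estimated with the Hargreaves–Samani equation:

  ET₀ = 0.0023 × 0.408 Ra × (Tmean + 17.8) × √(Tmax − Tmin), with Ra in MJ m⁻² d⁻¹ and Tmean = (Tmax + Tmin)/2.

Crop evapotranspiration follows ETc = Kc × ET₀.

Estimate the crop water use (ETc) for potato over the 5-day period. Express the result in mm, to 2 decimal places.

12.60 mm

Tmean = (16.6 + 10.4)/2 = 13.50 °C
0.408 Ra = 0.408 × 31.6 = 12.8928 mm/d equivalent
ET₀ = 0.0023 × 12.8928 × (13.50 + 17.8) × √6.2 = 0.0023 × 12.8928 × 31.30 × 2.4900 = 2.3111 mm/d
ETc = Kc × ET₀ = 1.09 × 2.3111 = 2.5191 mm/d
Over 5 days: 2.5191 × 5 = 12.596 mm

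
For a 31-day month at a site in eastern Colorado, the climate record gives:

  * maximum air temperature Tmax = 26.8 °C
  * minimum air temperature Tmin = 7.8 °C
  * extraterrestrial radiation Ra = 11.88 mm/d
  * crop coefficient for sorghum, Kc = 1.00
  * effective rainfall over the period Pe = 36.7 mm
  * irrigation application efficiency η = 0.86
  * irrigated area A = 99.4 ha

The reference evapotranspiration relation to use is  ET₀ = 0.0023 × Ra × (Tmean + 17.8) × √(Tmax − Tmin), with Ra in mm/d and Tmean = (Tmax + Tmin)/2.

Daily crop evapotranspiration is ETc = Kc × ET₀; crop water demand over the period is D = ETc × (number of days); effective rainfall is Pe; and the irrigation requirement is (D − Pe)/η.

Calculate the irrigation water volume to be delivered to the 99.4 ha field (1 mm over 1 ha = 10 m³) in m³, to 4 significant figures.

Tmean = (26.8 + 7.8)/2 = 17.30 °C
ET₀ = 0.0023 × 11.88 × (17.30 + 17.8) × √19.0 = 0.0023 × 11.88 × 35.10 × 4.3589 = 4.1805 mm/d
ETc = Kc × ET₀ = 1.00 × 4.1805 = 4.1805 mm/d
Crop demand D = ETc × 31 d = 4.1805 × 31 = 129.596 mm
D − Pe = 129.596 − 36.7 = 92.896 mm
Gross irrigation = 92.896 / 0.86 = 108.019 mm
Volume = 108.019 mm × 99.4 ha × 10 = 107370.9 m³

107400 m³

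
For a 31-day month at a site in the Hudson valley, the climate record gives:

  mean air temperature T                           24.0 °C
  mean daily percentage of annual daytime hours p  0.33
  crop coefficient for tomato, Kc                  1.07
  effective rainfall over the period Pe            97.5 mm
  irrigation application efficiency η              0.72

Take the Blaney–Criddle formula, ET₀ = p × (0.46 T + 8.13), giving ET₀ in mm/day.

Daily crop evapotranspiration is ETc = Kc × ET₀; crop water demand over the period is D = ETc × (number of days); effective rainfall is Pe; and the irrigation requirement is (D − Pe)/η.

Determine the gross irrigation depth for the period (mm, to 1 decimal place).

156.0 mm

ET₀ = 0.33 × (0.46 × 24.0 + 8.13) = 0.33 × 19.170 = 6.3261 mm/d
ETc = Kc × ET₀ = 1.07 × 6.3261 = 6.7689 mm/d
Crop demand D = ETc × 31 d = 6.7689 × 31 = 209.836 mm
D − Pe = 209.836 − 97.5 = 112.336 mm
Gross irrigation = 112.336 / 0.72 = 156.022 mm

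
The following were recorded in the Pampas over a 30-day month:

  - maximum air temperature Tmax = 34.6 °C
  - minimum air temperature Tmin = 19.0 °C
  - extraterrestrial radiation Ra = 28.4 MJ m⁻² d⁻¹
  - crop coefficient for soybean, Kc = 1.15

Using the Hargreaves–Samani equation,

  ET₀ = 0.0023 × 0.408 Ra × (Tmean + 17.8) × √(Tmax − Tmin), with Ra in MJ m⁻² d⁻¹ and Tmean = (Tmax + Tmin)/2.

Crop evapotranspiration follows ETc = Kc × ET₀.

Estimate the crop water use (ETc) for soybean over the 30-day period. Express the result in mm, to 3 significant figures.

Tmean = (34.6 + 19.0)/2 = 26.80 °C
0.408 Ra = 0.408 × 28.4 = 11.5872 mm/d equivalent
ET₀ = 0.0023 × 11.5872 × (26.80 + 17.8) × √15.6 = 0.0023 × 11.5872 × 44.60 × 3.9497 = 4.6947 mm/d
ETc = Kc × ET₀ = 1.15 × 4.6947 = 5.3989 mm/d
Over 30 days: 5.3989 × 30 = 161.967 mm

162 mm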